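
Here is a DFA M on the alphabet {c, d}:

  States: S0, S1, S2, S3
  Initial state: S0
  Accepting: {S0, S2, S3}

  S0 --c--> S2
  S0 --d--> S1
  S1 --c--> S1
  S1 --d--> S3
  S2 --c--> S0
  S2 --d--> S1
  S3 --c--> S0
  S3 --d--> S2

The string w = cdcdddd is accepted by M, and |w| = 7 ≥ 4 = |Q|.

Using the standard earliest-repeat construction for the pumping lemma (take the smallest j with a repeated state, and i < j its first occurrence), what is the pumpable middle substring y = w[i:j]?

Run of M on w = c d c d d d d:
  step 0: S0  (start)
  step 1: S2  (read c: S0→S2)
  step 2: S1  (read d: S2→S1)
  step 3: S1  (read c: S1→S1)   ← first repeat (S1 seen earlier)
  step 4: S3  (read d: S1→S3)
  step 5: S2  (read d: S3→S2)
  step 6: S1  (read d: S2→S1)
  step 7: S3  (read d: S1→S3)

So i = 2, j = 3, giving x = w[0:2] = cd, y = w[2:3] = c, z = w[3:7] = dddd.
Check: |xy| = 3 ≤ 4 and |y| = 1 ≥ 1. Reading y takes M from S1 back to S1, so every xyⁱz is accepted.

c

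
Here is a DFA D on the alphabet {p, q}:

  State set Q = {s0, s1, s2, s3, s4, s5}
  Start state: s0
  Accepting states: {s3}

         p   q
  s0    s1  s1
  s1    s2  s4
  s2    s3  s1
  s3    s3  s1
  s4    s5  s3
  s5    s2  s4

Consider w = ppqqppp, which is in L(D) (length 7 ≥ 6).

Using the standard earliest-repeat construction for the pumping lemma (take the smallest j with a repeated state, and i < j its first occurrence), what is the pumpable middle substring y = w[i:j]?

Run of D on w = p p q q p p p:
  step 0: s0  (start)
  step 1: s1  (read p: s0→s1)
  step 2: s2  (read p: s1→s2)
  step 3: s1  (read q: s2→s1)   ← first repeat (s1 seen earlier)
  step 4: s4  (read q: s1→s4)
  step 5: s5  (read p: s4→s5)
  step 6: s2  (read p: s5→s2)
  step 7: s3  (read p: s2→s3)

So i = 1, j = 3, giving x = w[0:1] = p, y = w[1:3] = pq, z = w[3:7] = qppp.
Check: |xy| = 3 ≤ 6 and |y| = 2 ≥ 1. Reading y takes D from s1 back to s1, so every xyⁱz is accepted.

pq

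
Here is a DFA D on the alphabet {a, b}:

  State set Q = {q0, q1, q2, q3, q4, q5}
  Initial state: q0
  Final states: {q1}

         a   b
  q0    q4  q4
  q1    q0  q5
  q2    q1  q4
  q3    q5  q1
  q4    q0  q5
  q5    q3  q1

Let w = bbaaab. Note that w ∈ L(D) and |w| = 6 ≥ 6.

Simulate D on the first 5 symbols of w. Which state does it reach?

q3

State sequence: q0 -b-> q4 -b-> q5 -a-> q3 -a-> q5 -a-> q3

After reading 5 characters, D is in state q3.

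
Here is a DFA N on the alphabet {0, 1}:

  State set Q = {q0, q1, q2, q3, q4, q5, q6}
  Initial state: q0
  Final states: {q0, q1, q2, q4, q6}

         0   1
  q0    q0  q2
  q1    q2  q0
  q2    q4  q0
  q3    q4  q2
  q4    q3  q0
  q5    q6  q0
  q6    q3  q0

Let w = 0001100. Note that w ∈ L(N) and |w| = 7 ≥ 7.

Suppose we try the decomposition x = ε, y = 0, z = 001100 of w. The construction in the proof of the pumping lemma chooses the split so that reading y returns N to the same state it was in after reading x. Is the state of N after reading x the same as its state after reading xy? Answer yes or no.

Run of N on the first 1 characters of w = 0:
  step 0: q0  (start)
  step 1: q0  (read 0: q0→q0)

After x (step 0): q0. After xy (step 1): q0.
They match, so y = 0 drives N around a cycle from q0 back to itself; pumping y any number of times keeps N in q0 before reading z, and xyⁱz ∈ L(N) for every i ≥ 0.

yes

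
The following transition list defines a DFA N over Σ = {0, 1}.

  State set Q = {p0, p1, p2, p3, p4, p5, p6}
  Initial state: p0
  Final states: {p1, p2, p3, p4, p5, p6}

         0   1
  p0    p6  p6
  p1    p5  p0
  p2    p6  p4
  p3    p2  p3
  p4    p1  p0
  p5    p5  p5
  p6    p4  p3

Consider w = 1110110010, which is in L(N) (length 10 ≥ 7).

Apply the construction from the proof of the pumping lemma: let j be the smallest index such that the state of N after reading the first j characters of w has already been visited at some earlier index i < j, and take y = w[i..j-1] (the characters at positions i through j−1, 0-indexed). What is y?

1

State sequence: p0 -1-> p6 -1-> p3 -1-> p3 -0-> p2 -1-> p4 -1-> p0 -0-> p6 -0-> p4 -1-> p0 -0-> p6
First repeat at step 3: p3 was already visited.

So i = 2, j = 3, giving x = w[0:2] = 11, y = w[2:3] = 1, z = w[3:10] = 0110010.
Check: |xy| = 3 ≤ 7 and |y| = 1 ≥ 1. Reading y takes N from p3 back to p3, so every xyⁱz is accepted.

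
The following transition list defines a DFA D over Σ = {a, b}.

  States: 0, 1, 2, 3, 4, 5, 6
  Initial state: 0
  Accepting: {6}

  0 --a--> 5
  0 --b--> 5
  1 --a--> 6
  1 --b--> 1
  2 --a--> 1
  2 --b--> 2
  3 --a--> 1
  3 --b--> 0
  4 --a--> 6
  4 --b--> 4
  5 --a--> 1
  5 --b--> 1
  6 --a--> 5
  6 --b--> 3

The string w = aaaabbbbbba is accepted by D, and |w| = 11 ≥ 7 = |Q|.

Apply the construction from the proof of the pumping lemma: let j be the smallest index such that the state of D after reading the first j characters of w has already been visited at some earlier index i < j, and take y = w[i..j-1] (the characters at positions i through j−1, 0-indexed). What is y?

aaa

Run of D on w = a a a a b b b b b b a:
  step 0: 0  (start)
  step 1: 5  (read a: 0→5)
  step 2: 1  (read a: 5→1)
  step 3: 6  (read a: 1→6)
  step 4: 5  (read a: 6→5)   ← first repeat (5 seen earlier)
  step 5: 1  (read b: 5→1)
  step 6: 1  (read b: 1→1)
  step 7: 1  (read b: 1→1)
  step 8: 1  (read b: 1→1)
  step 9: 1  (read b: 1→1)
  step 10: 1  (read b: 1→1)
  step 11: 6  (read a: 1→6)

So i = 1, j = 4, giving x = w[0:1] = a, y = w[1:4] = aaa, z = w[4:11] = bbbbbba.
Check: |xy| = 4 ≤ 7 and |y| = 3 ≥ 1. Reading y takes D from 5 back to 5, so every xyⁱz is accepted.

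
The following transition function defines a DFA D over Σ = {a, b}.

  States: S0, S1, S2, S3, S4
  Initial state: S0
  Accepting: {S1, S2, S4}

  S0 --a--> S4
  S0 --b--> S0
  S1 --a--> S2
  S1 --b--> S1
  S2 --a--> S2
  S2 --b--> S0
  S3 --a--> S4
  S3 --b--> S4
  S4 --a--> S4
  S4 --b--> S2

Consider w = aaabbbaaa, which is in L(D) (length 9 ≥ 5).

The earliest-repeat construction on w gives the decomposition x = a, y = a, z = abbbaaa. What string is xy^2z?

aaaabbbaaa

xy^2z = a·a·a·abbbaaa = aaaabbbaaa.
Reading y = a takes D from S4 back to S4, so after x·y·y the machine is still in S4, and z then leads to the accepting state S4. Hence aaaabbbaaa ∈ L(D).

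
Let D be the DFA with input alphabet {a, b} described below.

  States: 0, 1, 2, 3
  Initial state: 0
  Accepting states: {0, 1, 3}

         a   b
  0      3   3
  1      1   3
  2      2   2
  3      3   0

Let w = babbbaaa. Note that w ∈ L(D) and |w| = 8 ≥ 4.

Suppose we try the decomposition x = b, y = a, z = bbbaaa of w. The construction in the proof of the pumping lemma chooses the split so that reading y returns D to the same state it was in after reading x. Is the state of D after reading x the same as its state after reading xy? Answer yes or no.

State sequence: 0 -b-> 3 -a-> 3

After x (step 1): 3. After xy (step 2): 3.
They match, so y = a drives D around a cycle from 3 back to itself; pumping y any number of times keeps D in 3 before reading z, and xyⁱz ∈ L(D) for every i ≥ 0.

yes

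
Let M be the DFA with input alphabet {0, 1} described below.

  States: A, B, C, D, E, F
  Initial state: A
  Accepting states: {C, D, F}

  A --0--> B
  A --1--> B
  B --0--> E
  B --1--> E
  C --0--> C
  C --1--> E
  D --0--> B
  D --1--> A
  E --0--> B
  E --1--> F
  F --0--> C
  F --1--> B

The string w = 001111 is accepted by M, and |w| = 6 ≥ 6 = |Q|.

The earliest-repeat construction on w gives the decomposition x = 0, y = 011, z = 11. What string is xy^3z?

001101101111

xy^3z = 0·011·011·011·11 = 001101101111.
Reading y = 011 takes M from B back to B, so after x·y·y·y the machine is still in B, and z then leads to the accepting state F. Hence 001101101111 ∈ L(M).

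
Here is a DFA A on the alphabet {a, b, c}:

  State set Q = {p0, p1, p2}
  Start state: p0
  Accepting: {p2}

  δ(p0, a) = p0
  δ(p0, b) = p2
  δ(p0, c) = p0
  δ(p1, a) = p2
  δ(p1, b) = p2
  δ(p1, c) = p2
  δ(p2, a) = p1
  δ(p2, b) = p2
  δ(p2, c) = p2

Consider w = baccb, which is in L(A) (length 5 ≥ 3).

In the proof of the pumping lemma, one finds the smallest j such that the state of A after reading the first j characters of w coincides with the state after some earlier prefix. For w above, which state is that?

Run of A on w = b a c c b:
  step 0: p0  (start)
  step 1: p2  (read b: p0→p2)
  step 2: p1  (read a: p2→p1)
  step 3: p2  (read c: p1→p2)   ← first repeat (p2 seen earlier)
  step 4: p2  (read c: p2→p2)
  step 5: p2  (read b: p2→p2)

The earliest repeat is at step j = 3: A is in p2, which it already visited at step i = 1.

p2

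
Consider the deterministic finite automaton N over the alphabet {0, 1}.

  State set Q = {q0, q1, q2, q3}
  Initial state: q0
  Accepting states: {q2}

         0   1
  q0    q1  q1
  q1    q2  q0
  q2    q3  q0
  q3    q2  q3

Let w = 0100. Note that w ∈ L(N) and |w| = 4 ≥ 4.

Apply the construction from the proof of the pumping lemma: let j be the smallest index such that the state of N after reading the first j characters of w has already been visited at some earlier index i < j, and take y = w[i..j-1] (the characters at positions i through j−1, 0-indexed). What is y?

01

State sequence: q0 -0-> q1 -1-> q0 -0-> q1 -0-> q2
First repeat at step 2: q0 was already visited.

So i = 0, j = 2, giving x = w[0:0] = ε, y = w[0:2] = 01, z = w[2:4] = 00.
Check: |xy| = 2 ≤ 4 and |y| = 2 ≥ 1. Reading y takes N from q0 back to q0, so every xyⁱz is accepted.
The DFA has 4 states, so the proof of the pumping lemma guarantees a repeated state among the first 4+1 visited; the segment between the two visits is the pumpable y.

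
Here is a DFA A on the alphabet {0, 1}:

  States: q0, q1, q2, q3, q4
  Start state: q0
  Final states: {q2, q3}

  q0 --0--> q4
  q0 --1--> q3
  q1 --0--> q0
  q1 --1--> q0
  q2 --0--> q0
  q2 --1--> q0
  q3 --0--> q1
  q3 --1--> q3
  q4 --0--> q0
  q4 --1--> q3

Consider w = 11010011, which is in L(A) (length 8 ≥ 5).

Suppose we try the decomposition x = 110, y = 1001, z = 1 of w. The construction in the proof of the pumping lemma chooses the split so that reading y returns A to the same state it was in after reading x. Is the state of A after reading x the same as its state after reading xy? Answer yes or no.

no

Run of A on the first 7 characters of w = 1 1 0 1 0 0 1:
  step 0: q0  (start)
  step 1: q3  (read 1: q0→q3)
  step 2: q3  (read 1: q3→q3)
  step 3: q1  (read 0: q3→q1)
  step 4: q0  (read 1: q1→q0)
  step 5: q4  (read 0: q0→q4)
  step 6: q0  (read 0: q4→q0)
  step 7: q3  (read 1: q0→q3)

After x (step 3): q1. After xy (step 7): q3.
They differ (q1 ≠ q3), so y is not a cycle from the state after x; this split is not the one the pumping-lemma construction produces, and pumping y need not keep the string in L(A).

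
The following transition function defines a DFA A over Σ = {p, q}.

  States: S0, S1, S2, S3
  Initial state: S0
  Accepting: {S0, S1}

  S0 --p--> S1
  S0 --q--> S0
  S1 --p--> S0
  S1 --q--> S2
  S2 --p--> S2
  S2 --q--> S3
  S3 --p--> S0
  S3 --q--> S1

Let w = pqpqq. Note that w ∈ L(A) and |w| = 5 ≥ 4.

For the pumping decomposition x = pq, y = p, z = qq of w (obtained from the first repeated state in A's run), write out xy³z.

xy^3z = pq·p·p·p·qq = pqpppqq.
Reading y = p takes A from S2 back to S2, so after x·y·y·y the machine is still in S2, and z then leads to the accepting state S1. Hence pqpppqq ∈ L(A).

pqpppqq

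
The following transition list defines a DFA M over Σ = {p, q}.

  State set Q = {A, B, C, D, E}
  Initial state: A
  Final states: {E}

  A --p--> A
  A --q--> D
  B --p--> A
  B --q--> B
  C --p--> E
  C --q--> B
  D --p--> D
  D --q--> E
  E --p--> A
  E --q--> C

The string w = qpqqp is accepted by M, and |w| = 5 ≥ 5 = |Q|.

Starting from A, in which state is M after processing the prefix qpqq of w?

Run of M on the first 4 characters of w = q p q q:
  step 0: A  (start)
  step 1: D  (read q: A→D)
  step 2: D  (read p: D→D)
  step 3: E  (read q: D→E)
  step 4: C  (read q: E→C)

After reading 4 characters, M is in state C.

C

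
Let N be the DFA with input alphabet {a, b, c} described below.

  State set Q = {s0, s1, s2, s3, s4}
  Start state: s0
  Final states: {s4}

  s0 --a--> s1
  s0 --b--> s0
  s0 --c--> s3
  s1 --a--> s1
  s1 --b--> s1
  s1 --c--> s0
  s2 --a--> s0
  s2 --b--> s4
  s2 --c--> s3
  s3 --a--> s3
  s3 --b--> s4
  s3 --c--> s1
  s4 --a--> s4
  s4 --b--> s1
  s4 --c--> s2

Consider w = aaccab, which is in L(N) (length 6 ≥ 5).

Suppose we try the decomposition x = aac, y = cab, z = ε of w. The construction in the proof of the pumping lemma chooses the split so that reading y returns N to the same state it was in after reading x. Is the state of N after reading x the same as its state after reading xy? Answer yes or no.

no

State sequence: s0 -a-> s1 -a-> s1 -c-> s0 -c-> s3 -a-> s3 -b-> s4

After x (step 3): s0. After xy (step 6): s4.
They differ (s0 ≠ s4), so y is not a cycle from the state after x; this split is not the one the pumping-lemma construction produces, and pumping y need not keep the string in L(N).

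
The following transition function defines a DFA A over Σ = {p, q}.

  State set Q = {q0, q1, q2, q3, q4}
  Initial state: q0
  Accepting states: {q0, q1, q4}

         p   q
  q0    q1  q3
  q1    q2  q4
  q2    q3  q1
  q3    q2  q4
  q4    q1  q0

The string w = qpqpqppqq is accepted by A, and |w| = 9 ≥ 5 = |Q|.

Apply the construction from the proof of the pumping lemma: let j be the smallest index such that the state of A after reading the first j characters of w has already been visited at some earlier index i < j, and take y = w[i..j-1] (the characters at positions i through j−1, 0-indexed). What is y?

State sequence: q0 -q-> q3 -p-> q2 -q-> q1 -p-> q2 -q-> q1 -p-> q2 -p-> q3 -q-> q4 -q-> q0
First repeat at step 4: q2 was already visited.

So i = 2, j = 4, giving x = w[0:2] = qp, y = w[2:4] = qp, z = w[4:9] = qppqq.
Check: |xy| = 4 ≤ 5 and |y| = 2 ≥ 1. Reading y takes A from q2 back to q2, so every xyⁱz is accepted.
The DFA has 5 states, so the proof of the pumping lemma guarantees a repeated state among the first 5+1 visited; the segment between the two visits is the pumpable y.

qp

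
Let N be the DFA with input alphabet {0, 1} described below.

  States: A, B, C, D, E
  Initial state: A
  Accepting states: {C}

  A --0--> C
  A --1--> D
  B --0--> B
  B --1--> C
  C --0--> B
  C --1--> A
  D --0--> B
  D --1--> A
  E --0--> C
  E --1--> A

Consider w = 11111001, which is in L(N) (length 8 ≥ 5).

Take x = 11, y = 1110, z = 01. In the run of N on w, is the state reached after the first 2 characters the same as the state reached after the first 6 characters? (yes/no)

no

State sequence: A -1-> D -1-> A -1-> D -1-> A -1-> D -0-> B

After x (step 2): A. After xy (step 6): B.
They differ (A ≠ B), so y is not a cycle from the state after x; this split is not the one the pumping-lemma construction produces, and pumping y need not keep the string in L(N).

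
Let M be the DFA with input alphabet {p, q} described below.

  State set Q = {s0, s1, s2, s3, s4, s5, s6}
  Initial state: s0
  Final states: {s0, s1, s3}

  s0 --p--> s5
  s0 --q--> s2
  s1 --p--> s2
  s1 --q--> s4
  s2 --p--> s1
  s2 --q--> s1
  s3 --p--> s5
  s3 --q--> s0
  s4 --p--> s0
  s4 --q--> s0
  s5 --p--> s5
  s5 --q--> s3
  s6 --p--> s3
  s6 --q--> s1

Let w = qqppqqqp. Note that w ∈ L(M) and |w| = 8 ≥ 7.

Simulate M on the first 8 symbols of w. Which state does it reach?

s1

Run of M on the first 8 characters of w = q q p p q q q p:
  step 0: s0  (start)
  step 1: s2  (read q: s0→s2)
  step 2: s1  (read q: s2→s1)
  step 3: s2  (read p: s1→s2)
  step 4: s1  (read p: s2→s1)
  step 5: s4  (read q: s1→s4)
  step 6: s0  (read q: s4→s0)
  step 7: s2  (read q: s0→s2)
  step 8: s1  (read p: s2→s1)

After reading 8 characters, M is in state s1.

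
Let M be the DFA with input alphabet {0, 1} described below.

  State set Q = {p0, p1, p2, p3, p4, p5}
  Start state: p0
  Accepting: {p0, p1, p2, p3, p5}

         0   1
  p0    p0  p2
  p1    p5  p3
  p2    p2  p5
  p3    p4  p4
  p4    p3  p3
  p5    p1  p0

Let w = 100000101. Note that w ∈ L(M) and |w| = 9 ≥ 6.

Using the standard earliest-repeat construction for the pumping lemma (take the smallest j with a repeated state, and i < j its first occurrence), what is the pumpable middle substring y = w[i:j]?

State sequence: p0 -1-> p2 -0-> p2 -0-> p2 -0-> p2 -0-> p2 -0-> p2 -1-> p5 -0-> p1 -1-> p3
First repeat at step 2: p2 was already visited.

So i = 1, j = 2, giving x = w[0:1] = 1, y = w[1:2] = 0, z = w[2:9] = 0000101.
Check: |xy| = 2 ≤ 6 and |y| = 1 ≥ 1. Reading y takes M from p2 back to p2, so every xyⁱz is accepted.

0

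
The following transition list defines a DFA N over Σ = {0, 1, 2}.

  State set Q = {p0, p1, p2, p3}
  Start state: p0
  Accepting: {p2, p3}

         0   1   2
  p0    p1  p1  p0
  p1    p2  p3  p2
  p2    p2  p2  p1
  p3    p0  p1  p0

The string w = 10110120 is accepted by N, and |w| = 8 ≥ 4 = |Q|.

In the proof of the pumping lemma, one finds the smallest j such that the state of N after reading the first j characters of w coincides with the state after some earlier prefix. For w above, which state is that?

p2

State sequence: p0 -1-> p1 -0-> p2 -1-> p2 -1-> p2 -0-> p2 -1-> p2 -2-> p1 -0-> p2
First repeat at step 3: p2 was already visited.

The earliest repeat is at step j = 3: N is in p2, which it already visited at step i = 2.
The DFA has 4 states, so the proof of the pumping lemma guarantees a repeated state among the first 4+1 visited; the segment between the two visits is the pumpable y.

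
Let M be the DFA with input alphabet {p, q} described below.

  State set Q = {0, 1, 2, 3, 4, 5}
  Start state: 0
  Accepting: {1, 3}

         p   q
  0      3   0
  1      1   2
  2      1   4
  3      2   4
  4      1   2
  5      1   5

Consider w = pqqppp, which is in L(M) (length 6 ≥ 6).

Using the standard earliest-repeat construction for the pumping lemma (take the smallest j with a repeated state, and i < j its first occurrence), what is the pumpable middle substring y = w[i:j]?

p

Run of M on w = p q q p p p:
  step 0: 0  (start)
  step 1: 3  (read p: 0→3)
  step 2: 4  (read q: 3→4)
  step 3: 2  (read q: 4→2)
  step 4: 1  (read p: 2→1)
  step 5: 1  (read p: 1→1)   ← first repeat (1 seen earlier)
  step 6: 1  (read p: 1→1)

So i = 4, j = 5, giving x = w[0:4] = pqqp, y = w[4:5] = p, z = w[5:6] = p.
Check: |xy| = 5 ≤ 6 and |y| = 1 ≥ 1. Reading y takes M from 1 back to 1, so every xyⁱz is accepted.
Pumping length from the standard proof: p = 6 (the number of states). The repeated state found above gives |xy| = j ≤ 6 and |y| = j − i ≥ 1.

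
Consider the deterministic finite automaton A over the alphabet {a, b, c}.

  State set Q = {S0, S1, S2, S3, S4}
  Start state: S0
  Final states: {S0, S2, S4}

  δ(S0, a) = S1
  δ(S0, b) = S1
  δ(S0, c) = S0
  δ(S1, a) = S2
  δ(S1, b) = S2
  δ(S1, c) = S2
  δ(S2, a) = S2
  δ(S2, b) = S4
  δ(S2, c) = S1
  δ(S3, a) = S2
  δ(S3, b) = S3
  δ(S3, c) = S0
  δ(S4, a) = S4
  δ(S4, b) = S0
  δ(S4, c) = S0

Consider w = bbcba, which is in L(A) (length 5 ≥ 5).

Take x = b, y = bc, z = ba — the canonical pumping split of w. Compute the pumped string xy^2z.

bbcbcba

xy^2z = b·bc·bc·ba = bbcbcba.
Reading y = bc takes A from S1 back to S1, so after x·y·y the machine is still in S1, and z then leads to the accepting state S2. Hence bbcbcba ∈ L(A).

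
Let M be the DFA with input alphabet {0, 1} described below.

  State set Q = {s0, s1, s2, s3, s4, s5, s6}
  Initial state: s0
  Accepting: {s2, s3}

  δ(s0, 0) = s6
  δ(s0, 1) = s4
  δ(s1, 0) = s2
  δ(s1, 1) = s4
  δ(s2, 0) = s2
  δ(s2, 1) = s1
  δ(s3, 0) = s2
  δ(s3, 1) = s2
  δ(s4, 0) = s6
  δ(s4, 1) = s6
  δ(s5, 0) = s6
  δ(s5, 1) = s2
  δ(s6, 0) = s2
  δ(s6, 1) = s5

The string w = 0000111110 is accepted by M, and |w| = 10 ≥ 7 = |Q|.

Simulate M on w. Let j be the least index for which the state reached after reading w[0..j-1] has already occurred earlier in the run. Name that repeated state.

s2

State sequence: s0 -0-> s6 -0-> s2 -0-> s2 -0-> s2 -1-> s1 -1-> s4 -1-> s6 -1-> s5 -1-> s2 -0-> s2
First repeat at step 3: s2 was already visited.

The earliest repeat is at step j = 3: M is in s2, which it already visited at step i = 2.
With |Q| = 7, pigeonhole forces a state repeat no later than step 7; the substring read between the first and second visits to that state can be pumped.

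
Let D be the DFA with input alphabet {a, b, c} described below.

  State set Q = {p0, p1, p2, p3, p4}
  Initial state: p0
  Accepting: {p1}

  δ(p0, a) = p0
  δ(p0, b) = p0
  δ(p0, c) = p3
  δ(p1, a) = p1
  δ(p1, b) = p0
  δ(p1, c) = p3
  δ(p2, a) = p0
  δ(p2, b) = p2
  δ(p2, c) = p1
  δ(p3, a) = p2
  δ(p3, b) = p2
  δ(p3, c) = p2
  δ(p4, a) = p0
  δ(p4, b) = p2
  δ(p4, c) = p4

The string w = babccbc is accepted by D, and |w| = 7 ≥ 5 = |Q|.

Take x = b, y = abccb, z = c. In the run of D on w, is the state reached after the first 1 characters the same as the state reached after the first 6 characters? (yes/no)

State sequence: p0 -b-> p0 -a-> p0 -b-> p0 -c-> p3 -c-> p2 -b-> p2

After x (step 1): p0. After xy (step 6): p2.
They differ (p0 ≠ p2), so y is not a cycle from the state after x; this split is not the one the pumping-lemma construction produces, and pumping y need not keep the string in L(D).

no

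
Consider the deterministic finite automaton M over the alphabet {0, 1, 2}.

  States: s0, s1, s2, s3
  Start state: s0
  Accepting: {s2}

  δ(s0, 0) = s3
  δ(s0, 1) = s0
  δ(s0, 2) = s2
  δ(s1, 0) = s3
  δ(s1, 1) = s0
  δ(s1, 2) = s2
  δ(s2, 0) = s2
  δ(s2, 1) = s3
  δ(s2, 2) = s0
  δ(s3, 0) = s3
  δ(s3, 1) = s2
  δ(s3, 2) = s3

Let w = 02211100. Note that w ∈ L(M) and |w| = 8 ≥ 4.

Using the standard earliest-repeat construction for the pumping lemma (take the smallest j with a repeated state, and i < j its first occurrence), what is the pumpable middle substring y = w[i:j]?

Run of M on w = 0 2 2 1 1 1 0 0:
  step 0: s0  (start)
  step 1: s3  (read 0: s0→s3)
  step 2: s3  (read 2: s3→s3)   ← first repeat (s3 seen earlier)
  step 3: s3  (read 2: s3→s3)
  step 4: s2  (read 1: s3→s2)
  step 5: s3  (read 1: s2→s3)
  step 6: s2  (read 1: s3→s2)
  step 7: s2  (read 0: s2→s2)
  step 8: s2  (read 0: s2→s2)

So i = 1, j = 2, giving x = w[0:1] = 0, y = w[1:2] = 2, z = w[2:8] = 211100.
Check: |xy| = 2 ≤ 4 and |y| = 1 ≥ 1. Reading y takes M from s3 back to s3, so every xyⁱz is accepted.
With |Q| = 4, pigeonhole forces a state repeat no later than step 4; the substring read between the first and second visits to that state can be pumped.

2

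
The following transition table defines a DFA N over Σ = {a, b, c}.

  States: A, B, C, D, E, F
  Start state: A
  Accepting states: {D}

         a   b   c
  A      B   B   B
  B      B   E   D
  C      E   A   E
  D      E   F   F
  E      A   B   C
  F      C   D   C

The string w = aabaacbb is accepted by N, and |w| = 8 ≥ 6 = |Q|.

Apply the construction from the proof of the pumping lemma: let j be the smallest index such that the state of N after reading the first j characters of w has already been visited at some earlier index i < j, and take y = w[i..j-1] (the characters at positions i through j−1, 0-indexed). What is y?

a

Run of N on w = a a b a a c b b:
  step 0: A  (start)
  step 1: B  (read a: A→B)
  step 2: B  (read a: B→B)   ← first repeat (B seen earlier)
  step 3: E  (read b: B→E)
  step 4: A  (read a: E→A)
  step 5: B  (read a: A→B)
  step 6: D  (read c: B→D)
  step 7: F  (read b: D→F)
  step 8: D  (read b: F→D)

So i = 1, j = 2, giving x = w[0:1] = a, y = w[1:2] = a, z = w[2:8] = baacbb.
Check: |xy| = 2 ≤ 6 and |y| = 1 ≥ 1. Reading y takes N from B back to B, so every xyⁱz is accepted.
With |Q| = 6, pigeonhole forces a state repeat no later than step 6; the substring read between the first and second visits to that state can be pumped.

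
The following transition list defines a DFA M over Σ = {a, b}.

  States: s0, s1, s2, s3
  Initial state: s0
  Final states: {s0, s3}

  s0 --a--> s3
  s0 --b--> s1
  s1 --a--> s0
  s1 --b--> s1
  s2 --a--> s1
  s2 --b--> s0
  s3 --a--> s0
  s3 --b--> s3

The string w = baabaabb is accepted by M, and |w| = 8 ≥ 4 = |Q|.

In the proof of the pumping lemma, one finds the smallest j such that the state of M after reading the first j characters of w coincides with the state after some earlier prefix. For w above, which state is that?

s0

State sequence: s0 -b-> s1 -a-> s0 -a-> s3 -b-> s3 -a-> s0 -a-> s3 -b-> s3 -b-> s3
First repeat at step 2: s0 was already visited.

The earliest repeat is at step j = 2: M is in s0, which it already visited at step i = 0.
The DFA has 4 states, so the proof of the pumping lemma guarantees a repeated state among the first 4+1 visited; the segment between the two visits is the pumpable y.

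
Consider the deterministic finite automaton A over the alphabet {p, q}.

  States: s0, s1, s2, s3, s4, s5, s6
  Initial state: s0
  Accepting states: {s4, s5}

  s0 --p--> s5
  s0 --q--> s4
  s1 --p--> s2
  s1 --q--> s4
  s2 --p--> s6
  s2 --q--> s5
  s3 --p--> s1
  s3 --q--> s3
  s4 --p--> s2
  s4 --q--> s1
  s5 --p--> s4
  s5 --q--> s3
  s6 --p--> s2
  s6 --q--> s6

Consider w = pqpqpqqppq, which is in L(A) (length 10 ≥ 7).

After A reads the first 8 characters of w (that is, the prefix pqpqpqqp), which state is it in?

s1

Run of A on the first 8 characters of w = p q p q p q q p:
  step 0: s0  (start)
  step 1: s5  (read p: s0→s5)
  step 2: s3  (read q: s5→s3)
  step 3: s1  (read p: s3→s1)
  step 4: s4  (read q: s1→s4)
  step 5: s2  (read p: s4→s2)
  step 6: s5  (read q: s2→s5)
  step 7: s3  (read q: s5→s3)
  step 8: s1  (read p: s3→s1)

After reading 8 characters, A is in state s1.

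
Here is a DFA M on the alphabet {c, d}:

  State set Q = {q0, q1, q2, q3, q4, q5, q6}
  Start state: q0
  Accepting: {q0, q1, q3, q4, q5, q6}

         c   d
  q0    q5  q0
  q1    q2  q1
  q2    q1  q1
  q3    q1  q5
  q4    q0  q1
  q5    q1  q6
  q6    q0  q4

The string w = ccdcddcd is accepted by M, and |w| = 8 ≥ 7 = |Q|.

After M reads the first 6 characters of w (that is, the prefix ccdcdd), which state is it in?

State sequence: q0 -c-> q5 -c-> q1 -d-> q1 -c-> q2 -d-> q1 -d-> q1

After reading 6 characters, M is in state q1.
(This kind of state-tracing is the core of the pumping-lemma construction: with 7 states, pigeonhole forces a repeat within the first 7 steps.)

q1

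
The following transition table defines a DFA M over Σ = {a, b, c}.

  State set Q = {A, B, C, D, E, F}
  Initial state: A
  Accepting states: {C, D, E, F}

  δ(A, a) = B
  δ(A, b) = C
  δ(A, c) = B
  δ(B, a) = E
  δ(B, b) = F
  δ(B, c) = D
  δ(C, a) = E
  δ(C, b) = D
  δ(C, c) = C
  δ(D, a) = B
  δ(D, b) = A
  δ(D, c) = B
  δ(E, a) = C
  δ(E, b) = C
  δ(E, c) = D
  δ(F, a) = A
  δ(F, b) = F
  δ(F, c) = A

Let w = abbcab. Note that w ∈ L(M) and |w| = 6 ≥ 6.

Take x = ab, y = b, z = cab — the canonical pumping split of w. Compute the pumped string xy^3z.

abbbbcab

xy^3z = ab·b·b·b·cab = abbbbcab.
Reading y = b takes M from F back to F, so after x·y·y·y the machine is still in F, and z then leads to the accepting state F. Hence abbbbcab ∈ L(M).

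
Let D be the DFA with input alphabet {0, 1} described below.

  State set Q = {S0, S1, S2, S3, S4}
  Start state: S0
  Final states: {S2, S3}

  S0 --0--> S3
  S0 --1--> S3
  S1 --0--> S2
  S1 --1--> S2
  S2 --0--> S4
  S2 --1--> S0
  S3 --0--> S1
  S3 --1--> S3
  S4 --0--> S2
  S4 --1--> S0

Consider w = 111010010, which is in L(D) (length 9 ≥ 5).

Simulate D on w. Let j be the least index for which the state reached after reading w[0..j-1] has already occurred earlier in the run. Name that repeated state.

State sequence: S0 -1-> S3 -1-> S3 -1-> S3 -0-> S1 -1-> S2 -0-> S4 -0-> S2 -1-> S0 -0-> S3
First repeat at step 2: S3 was already visited.

The earliest repeat is at step j = 2: D is in S3, which it already visited at step i = 1.

S3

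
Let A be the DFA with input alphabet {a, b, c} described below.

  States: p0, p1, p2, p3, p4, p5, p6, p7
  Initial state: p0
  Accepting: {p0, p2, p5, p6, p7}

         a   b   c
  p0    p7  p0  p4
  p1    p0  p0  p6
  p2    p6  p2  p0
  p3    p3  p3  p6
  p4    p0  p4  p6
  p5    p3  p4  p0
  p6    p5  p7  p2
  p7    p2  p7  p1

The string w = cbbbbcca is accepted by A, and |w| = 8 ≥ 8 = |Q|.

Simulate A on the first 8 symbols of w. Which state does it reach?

State sequence: p0 -c-> p4 -b-> p4 -b-> p4 -b-> p4 -b-> p4 -c-> p6 -c-> p2 -a-> p6

After reading 8 characters, A is in state p6.
(This kind of state-tracing is the core of the pumping-lemma construction: with 8 states, pigeonhole forces a repeat within the first 8 steps.)

p6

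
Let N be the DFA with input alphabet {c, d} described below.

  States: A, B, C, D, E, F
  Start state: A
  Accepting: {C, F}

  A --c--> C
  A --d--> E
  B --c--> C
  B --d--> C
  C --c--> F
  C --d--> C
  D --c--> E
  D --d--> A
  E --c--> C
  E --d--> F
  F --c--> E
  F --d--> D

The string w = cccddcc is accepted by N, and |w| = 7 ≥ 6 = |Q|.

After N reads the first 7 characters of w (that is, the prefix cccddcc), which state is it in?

State sequence: A -c-> C -c-> F -c-> E -d-> F -d-> D -c-> E -c-> C

After reading 7 characters, N is in state C.
(This kind of state-tracing is the core of the pumping-lemma construction: with 6 states, pigeonhole forces a repeat within the first 6 steps.)

C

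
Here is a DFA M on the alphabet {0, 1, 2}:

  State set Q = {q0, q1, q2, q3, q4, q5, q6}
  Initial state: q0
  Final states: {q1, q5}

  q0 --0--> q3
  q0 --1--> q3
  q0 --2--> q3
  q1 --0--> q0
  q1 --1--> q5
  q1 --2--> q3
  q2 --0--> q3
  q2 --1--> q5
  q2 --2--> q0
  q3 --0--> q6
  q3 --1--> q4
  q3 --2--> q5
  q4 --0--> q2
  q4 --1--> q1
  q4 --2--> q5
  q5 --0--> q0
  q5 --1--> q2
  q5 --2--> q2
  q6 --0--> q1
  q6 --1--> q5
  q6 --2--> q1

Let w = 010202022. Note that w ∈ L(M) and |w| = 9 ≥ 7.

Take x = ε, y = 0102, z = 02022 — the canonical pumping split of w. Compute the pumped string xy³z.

xy^3z = ε·0102·0102·0102·02022 = 01020102010202022.
Reading y = 0102 takes M from q0 back to q0, so after x·y·y·y the machine is still in q0, and z then leads to the accepting state q5. Hence 01020102010202022 ∈ L(M).

01020102010202022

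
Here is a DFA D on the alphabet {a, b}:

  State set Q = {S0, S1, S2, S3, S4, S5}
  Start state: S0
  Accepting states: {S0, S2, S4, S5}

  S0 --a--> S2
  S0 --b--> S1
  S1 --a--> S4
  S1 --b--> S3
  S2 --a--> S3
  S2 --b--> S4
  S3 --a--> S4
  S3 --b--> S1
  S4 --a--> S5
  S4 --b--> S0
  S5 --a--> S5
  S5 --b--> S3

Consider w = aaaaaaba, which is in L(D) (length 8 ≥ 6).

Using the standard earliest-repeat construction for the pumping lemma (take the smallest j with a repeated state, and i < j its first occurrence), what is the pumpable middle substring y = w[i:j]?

a

Run of D on w = a a a a a a b a:
  step 0: S0  (start)
  step 1: S2  (read a: S0→S2)
  step 2: S3  (read a: S2→S3)
  step 3: S4  (read a: S3→S4)
  step 4: S5  (read a: S4→S5)
  step 5: S5  (read a: S5→S5)   ← first repeat (S5 seen earlier)
  step 6: S5  (read a: S5→S5)
  step 7: S3  (read b: S5→S3)
  step 8: S4  (read a: S3→S4)

So i = 4, j = 5, giving x = w[0:4] = aaaa, y = w[4:5] = a, z = w[5:8] = aba.
Check: |xy| = 5 ≤ 6 and |y| = 1 ≥ 1. Reading y takes D from S5 back to S5, so every xyⁱz is accepted.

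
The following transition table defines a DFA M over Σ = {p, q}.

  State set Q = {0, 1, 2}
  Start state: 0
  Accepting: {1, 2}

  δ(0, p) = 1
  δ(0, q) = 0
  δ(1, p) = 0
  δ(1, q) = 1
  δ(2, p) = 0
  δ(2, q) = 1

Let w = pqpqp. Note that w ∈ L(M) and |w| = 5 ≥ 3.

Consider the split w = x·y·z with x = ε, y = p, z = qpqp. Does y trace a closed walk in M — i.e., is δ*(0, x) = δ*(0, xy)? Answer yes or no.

Run of M on the first 1 characters of w = p:
  step 0: 0  (start)
  step 1: 1  (read p: 0→1)

After x (step 0): 0. After xy (step 1): 1.
They differ (0 ≠ 1), so y is not a cycle from the state after x; this split is not the one the pumping-lemma construction produces, and pumping y need not keep the string in L(M).

no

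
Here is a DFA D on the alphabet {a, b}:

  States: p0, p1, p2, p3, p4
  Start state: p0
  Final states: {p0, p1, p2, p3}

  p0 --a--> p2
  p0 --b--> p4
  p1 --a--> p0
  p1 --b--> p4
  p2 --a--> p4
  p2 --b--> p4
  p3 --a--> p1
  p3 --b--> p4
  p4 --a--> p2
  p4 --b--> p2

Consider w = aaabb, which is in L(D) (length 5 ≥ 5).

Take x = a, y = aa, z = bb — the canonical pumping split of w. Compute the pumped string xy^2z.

xy^2z = a·aa·aa·bb = aaaaabb.
Reading y = aa takes D from p2 back to p2, so after x·y·y the machine is still in p2, and z then leads to the accepting state p2. Hence aaaaabb ∈ L(D).

aaaaabb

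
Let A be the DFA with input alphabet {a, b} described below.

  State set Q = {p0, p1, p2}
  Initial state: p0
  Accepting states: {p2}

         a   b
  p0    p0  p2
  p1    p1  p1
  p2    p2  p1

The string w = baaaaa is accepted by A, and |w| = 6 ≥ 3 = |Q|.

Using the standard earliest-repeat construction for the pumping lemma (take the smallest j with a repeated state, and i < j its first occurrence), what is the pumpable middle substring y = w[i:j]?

Run of A on w = b a a a a a:
  step 0: p0  (start)
  step 1: p2  (read b: p0→p2)
  step 2: p2  (read a: p2→p2)   ← first repeat (p2 seen earlier)
  step 3: p2  (read a: p2→p2)
  step 4: p2  (read a: p2→p2)
  step 5: p2  (read a: p2→p2)
  step 6: p2  (read a: p2→p2)

So i = 1, j = 2, giving x = w[0:1] = b, y = w[1:2] = a, z = w[2:6] = aaaa.
Check: |xy| = 2 ≤ 3 and |y| = 1 ≥ 1. Reading y takes A from p2 back to p2, so every xyⁱz is accepted.
Since A has 3 states, any run of length ≥ 3 visits 3+1 states, so by pigeonhole some state repeats within the first 3 steps — that repeat gives the pumpable loop.

a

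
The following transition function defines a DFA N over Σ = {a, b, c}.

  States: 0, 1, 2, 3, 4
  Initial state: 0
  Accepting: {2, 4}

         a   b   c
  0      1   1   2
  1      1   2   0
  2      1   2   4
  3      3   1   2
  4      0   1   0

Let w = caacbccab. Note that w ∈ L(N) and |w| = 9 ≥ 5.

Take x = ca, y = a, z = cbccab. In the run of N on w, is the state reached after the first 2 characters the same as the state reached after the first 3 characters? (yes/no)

yes

State sequence: 0 -c-> 2 -a-> 1 -a-> 1

After x (step 2): 1. After xy (step 3): 1.
They match, so y = a drives N around a cycle from 1 back to itself; pumping y any number of times keeps N in 1 before reading z, and xyⁱz ∈ L(N) for every i ≥ 0.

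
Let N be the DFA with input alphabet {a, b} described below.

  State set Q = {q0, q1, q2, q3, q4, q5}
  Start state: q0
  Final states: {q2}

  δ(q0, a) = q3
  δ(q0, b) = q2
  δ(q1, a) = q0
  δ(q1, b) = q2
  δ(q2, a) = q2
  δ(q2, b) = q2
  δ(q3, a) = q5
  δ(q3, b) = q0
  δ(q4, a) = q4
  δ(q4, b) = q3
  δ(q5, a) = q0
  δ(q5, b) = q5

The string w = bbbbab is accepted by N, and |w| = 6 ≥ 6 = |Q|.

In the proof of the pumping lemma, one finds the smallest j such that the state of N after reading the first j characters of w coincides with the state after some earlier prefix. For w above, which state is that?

State sequence: q0 -b-> q2 -b-> q2 -b-> q2 -b-> q2 -a-> q2 -b-> q2
First repeat at step 2: q2 was already visited.

The earliest repeat is at step j = 2: N is in q2, which it already visited at step i = 1.
The DFA has 6 states, so the proof of the pumping lemma guarantees a repeated state among the first 6+1 visited; the segment between the two visits is the pumpable y.

q2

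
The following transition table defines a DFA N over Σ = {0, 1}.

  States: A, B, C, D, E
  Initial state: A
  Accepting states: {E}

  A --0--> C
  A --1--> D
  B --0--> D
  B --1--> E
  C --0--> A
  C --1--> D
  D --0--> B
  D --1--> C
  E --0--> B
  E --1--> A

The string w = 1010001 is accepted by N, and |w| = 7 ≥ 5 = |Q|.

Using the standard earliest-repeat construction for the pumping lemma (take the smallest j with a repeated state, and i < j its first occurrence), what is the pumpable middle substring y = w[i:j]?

10

Run of N on w = 1 0 1 0 0 0 1:
  step 0: A  (start)
  step 1: D  (read 1: A→D)
  step 2: B  (read 0: D→B)
  step 3: E  (read 1: B→E)
  step 4: B  (read 0: E→B)   ← first repeat (B seen earlier)
  step 5: D  (read 0: B→D)
  step 6: B  (read 0: D→B)
  step 7: E  (read 1: B→E)

So i = 2, j = 4, giving x = w[0:2] = 10, y = w[2:4] = 10, z = w[4:7] = 001.
Check: |xy| = 4 ≤ 5 and |y| = 2 ≥ 1. Reading y takes N from B back to B, so every xyⁱz is accepted.
With |Q| = 5, pigeonhole forces a state repeat no later than step 5; the substring read between the first and second visits to that state can be pumped.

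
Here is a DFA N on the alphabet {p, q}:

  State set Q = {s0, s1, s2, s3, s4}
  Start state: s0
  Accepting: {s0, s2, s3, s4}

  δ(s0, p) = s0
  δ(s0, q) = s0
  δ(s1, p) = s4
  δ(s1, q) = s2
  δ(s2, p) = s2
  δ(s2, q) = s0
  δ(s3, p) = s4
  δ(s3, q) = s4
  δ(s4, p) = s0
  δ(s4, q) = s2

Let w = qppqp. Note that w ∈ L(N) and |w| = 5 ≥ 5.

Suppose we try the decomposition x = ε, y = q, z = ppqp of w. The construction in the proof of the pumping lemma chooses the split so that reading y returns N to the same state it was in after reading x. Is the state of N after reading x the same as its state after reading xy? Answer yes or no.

State sequence: s0 -q-> s0

After x (step 0): s0. After xy (step 1): s0.
They match, so y = q drives N around a cycle from s0 back to itself; pumping y any number of times keeps N in s0 before reading z, and xyⁱz ∈ L(N) for every i ≥ 0.

yes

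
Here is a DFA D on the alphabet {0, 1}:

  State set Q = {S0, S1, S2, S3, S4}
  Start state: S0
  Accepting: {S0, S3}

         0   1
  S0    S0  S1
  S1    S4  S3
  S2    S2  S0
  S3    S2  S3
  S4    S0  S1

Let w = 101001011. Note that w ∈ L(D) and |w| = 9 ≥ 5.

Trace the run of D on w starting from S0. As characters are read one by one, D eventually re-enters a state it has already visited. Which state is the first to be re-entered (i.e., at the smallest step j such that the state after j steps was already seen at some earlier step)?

S1

State sequence: S0 -1-> S1 -0-> S4 -1-> S1 -0-> S4 -0-> S0 -1-> S1 -0-> S4 -1-> S1 -1-> S3
First repeat at step 3: S1 was already visited.

The earliest repeat is at step j = 3: D is in S1, which it already visited at step i = 1.
The DFA has 5 states, so the proof of the pumping lemma guarantees a repeated state among the first 5+1 visited; the segment between the two visits is the pumpable y.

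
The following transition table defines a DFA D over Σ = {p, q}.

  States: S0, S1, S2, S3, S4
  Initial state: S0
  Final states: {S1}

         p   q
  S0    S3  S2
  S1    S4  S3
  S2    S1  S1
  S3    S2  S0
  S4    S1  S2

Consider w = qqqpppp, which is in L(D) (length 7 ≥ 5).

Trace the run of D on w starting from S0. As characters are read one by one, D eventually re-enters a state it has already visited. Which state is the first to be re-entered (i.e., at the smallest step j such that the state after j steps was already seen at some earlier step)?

S2

Run of D on w = q q q p p p p:
  step 0: S0  (start)
  step 1: S2  (read q: S0→S2)
  step 2: S1  (read q: S2→S1)
  step 3: S3  (read q: S1→S3)
  step 4: S2  (read p: S3→S2)   ← first repeat (S2 seen earlier)
  step 5: S1  (read p: S2→S1)
  step 6: S4  (read p: S1→S4)
  step 7: S1  (read p: S4→S1)

The earliest repeat is at step j = 4: D is in S2, which it already visited at step i = 1.
Since D has 5 states, any run of length ≥ 5 visits 5+1 states, so by pigeonhole some state repeats within the first 5 steps — that repeat gives the pumpable loop.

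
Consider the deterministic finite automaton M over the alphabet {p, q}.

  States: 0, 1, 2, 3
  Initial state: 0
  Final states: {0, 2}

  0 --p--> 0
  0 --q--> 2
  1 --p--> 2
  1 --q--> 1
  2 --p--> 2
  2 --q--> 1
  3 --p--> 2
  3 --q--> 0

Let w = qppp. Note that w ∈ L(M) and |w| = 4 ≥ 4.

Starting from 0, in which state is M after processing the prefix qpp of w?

2

Run of M on the first 3 characters of w = q p p:
  step 0: 0  (start)
  step 1: 2  (read q: 0→2)
  step 2: 2  (read p: 2→2)
  step 3: 2  (read p: 2→2)

After reading 3 characters, M is in state 2.
(This kind of state-tracing is the core of the pumping-lemma construction: with 4 states, pigeonhole forces a repeat within the first 4 steps.)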